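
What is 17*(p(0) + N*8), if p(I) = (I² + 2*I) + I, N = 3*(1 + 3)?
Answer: 1632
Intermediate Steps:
N = 12 (N = 3*4 = 12)
p(I) = I² + 3*I
17*(p(0) + N*8) = 17*(0*(3 + 0) + 12*8) = 17*(0*3 + 96) = 17*(0 + 96) = 17*96 = 1632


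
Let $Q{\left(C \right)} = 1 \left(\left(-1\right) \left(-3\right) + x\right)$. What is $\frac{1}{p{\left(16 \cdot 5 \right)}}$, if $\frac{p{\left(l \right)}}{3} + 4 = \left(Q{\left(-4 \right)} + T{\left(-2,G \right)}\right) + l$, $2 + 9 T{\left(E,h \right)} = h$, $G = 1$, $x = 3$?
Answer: $\frac{3}{737} \approx 0.0040706$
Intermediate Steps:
$T{\left(E,h \right)} = - \frac{2}{9} + \frac{h}{9}$
$Q{\left(C \right)} = 6$ ($Q{\left(C \right)} = 1 \left(\left(-1\right) \left(-3\right) + 3\right) = 1 \left(3 + 3\right) = 1 \cdot 6 = 6$)
$p{\left(l \right)} = \frac{17}{3} + 3 l$ ($p{\left(l \right)} = -12 + 3 \left(\left(6 + \left(- \frac{2}{9} + \frac{1}{9} \cdot 1\right)\right) + l\right) = -12 + 3 \left(\left(6 + \left(- \frac{2}{9} + \frac{1}{9}\right)\right) + l\right) = -12 + 3 \left(\left(6 - \frac{1}{9}\right) + l\right) = -12 + 3 \left(\frac{53}{9} + l\right) = -12 + \left(\frac{53}{3} + 3 l\right) = \frac{17}{3} + 3 l$)
$\frac{1}{p{\left(16 \cdot 5 \right)}} = \frac{1}{\frac{17}{3} + 3 \cdot 16 \cdot 5} = \frac{1}{\frac{17}{3} + 3 \cdot 80} = \frac{1}{\frac{17}{3} + 240} = \frac{1}{\frac{737}{3}} = \frac{3}{737}$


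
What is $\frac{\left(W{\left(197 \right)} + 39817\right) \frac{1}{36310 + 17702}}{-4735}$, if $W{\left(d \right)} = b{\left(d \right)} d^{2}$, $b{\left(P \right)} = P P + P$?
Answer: $- \frac{1513823671}{255746820} \approx -5.9192$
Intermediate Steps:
$b{\left(P \right)} = P + P^{2}$ ($b{\left(P \right)} = P^{2} + P = P + P^{2}$)
$W{\left(d \right)} = d^{3} \left(1 + d\right)$ ($W{\left(d \right)} = d \left(1 + d\right) d^{2} = d^{3} \left(1 + d\right)$)
$\frac{\left(W{\left(197 \right)} + 39817\right) \frac{1}{36310 + 17702}}{-4735} = \frac{\left(197^{3} \left(1 + 197\right) + 39817\right) \frac{1}{36310 + 17702}}{-4735} = \frac{7645373 \cdot 198 + 39817}{54012} \left(- \frac{1}{4735}\right) = \left(1513783854 + 39817\right) \frac{1}{54012} \left(- \frac{1}{4735}\right) = 1513823671 \cdot \frac{1}{54012} \left(- \frac{1}{4735}\right) = \frac{1513823671}{54012} \left(- \frac{1}{4735}\right) = - \frac{1513823671}{255746820}$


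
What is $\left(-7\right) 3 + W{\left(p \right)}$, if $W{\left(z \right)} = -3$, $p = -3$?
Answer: $-24$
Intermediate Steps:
$\left(-7\right) 3 + W{\left(p \right)} = \left(-7\right) 3 - 3 = -21 - 3 = -24$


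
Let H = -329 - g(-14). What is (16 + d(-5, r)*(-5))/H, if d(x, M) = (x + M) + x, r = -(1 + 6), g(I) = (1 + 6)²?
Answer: -101/378 ≈ -0.26720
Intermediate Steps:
g(I) = 49 (g(I) = 7² = 49)
r = -7 (r = -1*7 = -7)
d(x, M) = M + 2*x (d(x, M) = (M + x) + x = M + 2*x)
H = -378 (H = -329 - 1*49 = -329 - 49 = -378)
(16 + d(-5, r)*(-5))/H = (16 + (-7 + 2*(-5))*(-5))/(-378) = (16 + (-7 - 10)*(-5))*(-1/378) = (16 - 17*(-5))*(-1/378) = (16 + 85)*(-1/378) = 101*(-1/378) = -101/378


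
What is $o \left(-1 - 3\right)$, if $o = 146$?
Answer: $-584$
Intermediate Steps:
$o \left(-1 - 3\right) = 146 \left(-1 - 3\right) = 146 \left(-4\right) = -584$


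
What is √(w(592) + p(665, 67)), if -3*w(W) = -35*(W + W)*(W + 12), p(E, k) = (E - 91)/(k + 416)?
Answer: √4413581642/23 ≈ 2888.5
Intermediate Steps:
p(E, k) = (-91 + E)/(416 + k)
w(W) = 70*W*(12 + W)/3 (w(W) = -(-35)*(W + W)*(W + 12)/3 = -(-35)*(2*W)*(12 + W)/3 = -(-35)*2*W*(12 + W)/3 = -(-70)*W*(12 + W)/3 = 70*W*(12 + W)/3)
√(w(592) + p(665, 67)) = √((70/3)*592*(12 + 592) + (-91 + 665)/(416 + 67)) = √((70/3)*592*604 + 574/483) = √(25029760/3 + (1/483)*574) = √(25029760/3 + 82/69) = √(191894854/23) = √4413581642/23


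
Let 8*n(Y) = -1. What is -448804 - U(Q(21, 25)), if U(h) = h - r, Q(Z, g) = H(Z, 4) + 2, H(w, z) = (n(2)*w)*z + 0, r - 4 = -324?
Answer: -898231/2 ≈ -4.4912e+5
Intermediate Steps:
r = -320 (r = 4 - 324 = -320)
n(Y) = -⅛ (n(Y) = (⅛)*(-1) = -⅛)
H(w, z) = -w*z/8 (H(w, z) = (-w/8)*z + 0 = -w*z/8 + 0 = -w*z/8)
Q(Z, g) = 2 - Z/2 (Q(Z, g) = -⅛*Z*4 + 2 = -Z/2 + 2 = 2 - Z/2)
U(h) = 320 + h (U(h) = h - 1*(-320) = h + 320 = 320 + h)
-448804 - U(Q(21, 25)) = -448804 - (320 + (2 - ½*21)) = -448804 - (320 + (2 - 21/2)) = -448804 - (320 - 17/2) = -448804 - 1*623/2 = -448804 - 623/2 = -898231/2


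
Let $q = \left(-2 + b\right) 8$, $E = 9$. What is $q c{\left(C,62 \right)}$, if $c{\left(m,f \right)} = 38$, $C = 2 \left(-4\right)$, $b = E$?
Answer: $2128$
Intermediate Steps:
$b = 9$
$C = -8$
$q = 56$ ($q = \left(-2 + 9\right) 8 = 7 \cdot 8 = 56$)
$q c{\left(C,62 \right)} = 56 \cdot 38 = 2128$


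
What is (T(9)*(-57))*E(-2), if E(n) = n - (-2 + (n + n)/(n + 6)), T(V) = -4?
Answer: 228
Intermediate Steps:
E(n) = 2 + n - 2*n/(6 + n) (E(n) = n - (-2 + (2*n)/(6 + n)) = n - (-2 + 2*n/(6 + n)) = n + (2 - 2*n/(6 + n)) = 2 + n - 2*n/(6 + n))
(T(9)*(-57))*E(-2) = (-4*(-57))*((12 + (-2)**2 + 6*(-2))/(6 - 2)) = 228*((12 + 4 - 12)/4) = 228*((1/4)*4) = 228*1 = 228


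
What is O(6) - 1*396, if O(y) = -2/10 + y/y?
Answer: -1976/5 ≈ -395.20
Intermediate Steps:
O(y) = 4/5 (O(y) = -2*1/10 + 1 = -1/5 + 1 = 4/5)
O(6) - 1*396 = 4/5 - 1*396 = 4/5 - 396 = -1976/5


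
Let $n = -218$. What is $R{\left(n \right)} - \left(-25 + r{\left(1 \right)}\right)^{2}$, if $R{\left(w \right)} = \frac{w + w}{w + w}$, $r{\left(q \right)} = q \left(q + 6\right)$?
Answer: $-323$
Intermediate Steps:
$r{\left(q \right)} = q \left(6 + q\right)$
$R{\left(w \right)} = 1$ ($R{\left(w \right)} = \frac{2 w}{2 w} = 2 w \frac{1}{2 w} = 1$)
$R{\left(n \right)} - \left(-25 + r{\left(1 \right)}\right)^{2} = 1 - \left(-25 + 1 \left(6 + 1\right)\right)^{2} = 1 - \left(-25 + 1 \cdot 7\right)^{2} = 1 - \left(-25 + 7\right)^{2} = 1 - \left(-18\right)^{2} = 1 - 324 = -323$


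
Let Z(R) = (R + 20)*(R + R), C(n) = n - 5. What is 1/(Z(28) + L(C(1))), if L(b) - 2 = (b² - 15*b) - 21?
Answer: 1/2745 ≈ 0.00036430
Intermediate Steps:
C(n) = -5 + n
L(b) = -19 + b² - 15*b (L(b) = 2 + ((b² - 15*b) - 21) = 2 + (-21 + b² - 15*b) = -19 + b² - 15*b)
Z(R) = 2*R*(20 + R) (Z(R) = (20 + R)*(2*R) = 2*R*(20 + R))
1/(Z(28) + L(C(1))) = 1/(2*28*(20 + 28) + (-19 + (-5 + 1)² - 15*(-5 + 1))) = 1/(2*28*48 + (-19 + (-4)² - 15*(-4))) = 1/(2688 + (-19 + 16 + 60)) = 1/(2688 + 57) = 1/2745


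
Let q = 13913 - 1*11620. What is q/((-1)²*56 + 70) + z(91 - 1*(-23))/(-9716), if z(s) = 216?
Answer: 794699/43722 ≈ 18.176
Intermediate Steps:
q = 2293 (q = 13913 - 11620 = 2293)
q/((-1)²*56 + 70) + z(91 - 1*(-23))/(-9716) = 2293/((-1)²*56 + 70) + 216/(-9716) = 2293/(1*56 + 70) + 216*(-1/9716) = 2293/(56 + 70) - 54/2429 = 2293/126 - 54/2429 = 794699/43722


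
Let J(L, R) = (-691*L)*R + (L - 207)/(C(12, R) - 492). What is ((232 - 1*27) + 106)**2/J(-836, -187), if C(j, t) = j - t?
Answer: -28339253/31651444673 ≈ -0.00089535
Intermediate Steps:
J(L, R) = (-207 + L)/(-480 - R) - 691*L*R (J(L, R) = (-691*L)*R + (L - 207)/((12 - R) - 492) = -691*L*R + (-207 + L)/(-480 - R) = (-207 + L)/(-480 - R) - 691*L*R)
((232 - 1*27) + 106)**2/J(-836, -187) = ((232 - 1*27) + 106)**2/(((207 - 1*(-836) - 331680*(-836)*(-187) - 691*(-836)*(-187)**2)/(480 - 187))) = ((232 - 27) + 106)**2/(((207 + 836 - 51852197760 - 691*(-836)*34969)/293)) = (205 + 106)**2/(((207 + 836 - 51852197760 + 20200752044)/293)) = 311**2/(((1/293)*(-31651444673))) = 96721/(-31651444673/293) = 96721*(-293/31651444673) = -28339253/31651444673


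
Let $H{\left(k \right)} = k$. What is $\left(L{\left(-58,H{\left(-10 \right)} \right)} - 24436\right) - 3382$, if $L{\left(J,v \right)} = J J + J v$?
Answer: $-23874$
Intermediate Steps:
$L{\left(J,v \right)} = J^{2} + J v$
$\left(L{\left(-58,H{\left(-10 \right)} \right)} - 24436\right) - 3382 = \left(- 58 \left(-58 - 10\right) - 24436\right) - 3382 = \left(\left(-58\right) \left(-68\right) - 24436\right) - 3382 = \left(3944 - 24436\right) - 3382 = -20492 - 3382 = -23874$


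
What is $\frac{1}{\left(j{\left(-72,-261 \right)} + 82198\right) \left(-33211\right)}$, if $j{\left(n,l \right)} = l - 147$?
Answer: $- \frac{1}{2716327690} \approx -3.6814 \cdot 10^{-10}$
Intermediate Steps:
$j{\left(n,l \right)} = -147 + l$
$\frac{1}{\left(j{\left(-72,-261 \right)} + 82198\right) \left(-33211\right)} = \frac{1}{\left(\left(-147 - 261\right) + 82198\right) \left(-33211\right)} = \frac{1}{-408 + 82198} \left(- \frac{1}{33211}\right) = \frac{1}{81790} \left(- \frac{1}{33211}\right) = - \frac{1}{2716327690}$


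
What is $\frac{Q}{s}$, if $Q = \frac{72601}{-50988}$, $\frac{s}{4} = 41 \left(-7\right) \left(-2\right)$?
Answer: $- \frac{72601}{117068448} \approx -0.00062016$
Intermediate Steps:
$s = 2296$ ($s = 4 \cdot 41 \left(-7\right) \left(-2\right) = 4 \left(\left(-287\right) \left(-2\right)\right) = 4 \cdot 574 = 2296$)
$Q = - \frac{72601}{50988}$ ($Q = 72601 \left(- \frac{1}{50988}\right) = - \frac{72601}{50988} \approx -1.4239$)
$\frac{Q}{s} = - \frac{72601}{50988 \cdot 2296} = \left(- \frac{72601}{50988}\right) \frac{1}{2296} = - \frac{72601}{117068448}$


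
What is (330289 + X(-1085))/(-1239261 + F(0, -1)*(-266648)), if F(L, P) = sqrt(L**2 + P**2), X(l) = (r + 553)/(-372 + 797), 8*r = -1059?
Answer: -224597193/1024018120 ≈ -0.21933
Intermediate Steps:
r = -1059/8 (r = (1/8)*(-1059) = -1059/8 ≈ -132.38)
X(l) = 673/680 (X(l) = (-1059/8 + 553)/(-372 + 797) = (3365/8)/425 = (3365/8)*(1/425) = 673/680)
(330289 + X(-1085))/(-1239261 + F(0, -1)*(-266648)) = (330289 + 673/680)/(-1239261 + sqrt(0**2 + (-1)**2)*(-266648)) = 224597193/(680*(-1239261 + sqrt(0 + 1)*(-266648))) = 224597193/(680*(-1239261 + sqrt(1)*(-266648))) = 224597193/(680*(-1239261 + 1*(-266648))) = 224597193/(680*(-1239261 - 266648)) = (224597193/680)/(-1505909) = (224597193/680)*(-1/1505909) = -224597193/1024018120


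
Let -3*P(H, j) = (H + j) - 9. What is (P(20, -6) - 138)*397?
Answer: -166343/3 ≈ -55448.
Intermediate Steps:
P(H, j) = 3 - H/3 - j/3 (P(H, j) = -((H + j) - 9)/3 = -(-9 + H + j)/3 = 3 - H/3 - j/3)
(P(20, -6) - 138)*397 = ((3 - ⅓*20 - ⅓*(-6)) - 138)*397 = ((3 - 20/3 + 2) - 138)*397 = (-5/3 - 138)*397 = -419/3*397 = -166343/3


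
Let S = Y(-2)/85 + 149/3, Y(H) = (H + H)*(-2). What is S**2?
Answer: 161010721/65025 ≈ 2476.1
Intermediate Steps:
Y(H) = -4*H (Y(H) = (2*H)*(-2) = -4*H)
S = 12689/255 (S = -4*(-2)/85 + 149/3 = 8*(1/85) + 149*(1/3) = 8/85 + 149/3 = 12689/255 ≈ 49.761)
S**2 = (12689/255)**2 = 161010721/65025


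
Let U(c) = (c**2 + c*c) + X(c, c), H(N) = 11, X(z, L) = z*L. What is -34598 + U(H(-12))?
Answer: -34235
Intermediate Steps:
X(z, L) = L*z
U(c) = 3*c**2 (U(c) = (c**2 + c*c) + c*c = (c**2 + c**2) + c**2 = 2*c**2 + c**2 = 3*c**2)
-34598 + U(H(-12)) = -34598 + 3*11**2 = -34598 + 3*121 = -34598 + 363 = -34235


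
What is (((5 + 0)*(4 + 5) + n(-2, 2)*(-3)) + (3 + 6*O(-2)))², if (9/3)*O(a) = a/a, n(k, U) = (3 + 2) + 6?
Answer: 289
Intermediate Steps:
n(k, U) = 11 (n(k, U) = 5 + 6 = 11)
O(a) = ⅓ (O(a) = (a/a)/3 = (⅓)*1 = ⅓)
(((5 + 0)*(4 + 5) + n(-2, 2)*(-3)) + (3 + 6*O(-2)))² = (((5 + 0)*(4 + 5) + 11*(-3)) + (3 + 6*(⅓)))² = ((5*9 - 33) + (3 + 2))² = ((45 - 33) + 5)² = (12 + 5)² = 17² = 289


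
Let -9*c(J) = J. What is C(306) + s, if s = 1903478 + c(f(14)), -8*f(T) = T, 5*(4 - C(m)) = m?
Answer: 342615779/180 ≈ 1.9034e+6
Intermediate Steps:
C(m) = 4 - m/5
f(T) = -T/8
c(J) = -J/9
s = 68525215/36 (s = 1903478 - (-1)*14/72 = 1903478 - ⅑*(-7/4) = 1903478 + 7/36 = 68525215/36 ≈ 1.9035e+6)
C(306) + s = (4 - ⅕*306) + 68525215/36 = (4 - 306/5) + 68525215/36 = -286/5 + 68525215/36 = 342615779/180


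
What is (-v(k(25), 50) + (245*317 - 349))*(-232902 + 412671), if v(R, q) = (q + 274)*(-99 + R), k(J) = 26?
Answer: 18150916392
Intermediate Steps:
v(R, q) = (-99 + R)*(274 + q) (v(R, q) = (274 + q)*(-99 + R) = (-99 + R)*(274 + q))
(-v(k(25), 50) + (245*317 - 349))*(-232902 + 412671) = (-(-27126 - 99*50 + 274*26 + 26*50) + (245*317 - 349))*(-232902 + 412671) = (-(-27126 - 4950 + 7124 + 1300) + (77665 - 349))*179769 = (-1*(-23652) + 77316)*179769 = (23652 + 77316)*179769 = 100968*179769 = 18150916392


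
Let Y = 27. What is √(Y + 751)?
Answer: √778 ≈ 27.893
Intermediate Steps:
√(Y + 751) = √(27 + 751) = √778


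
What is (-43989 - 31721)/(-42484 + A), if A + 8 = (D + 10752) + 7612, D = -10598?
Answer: 37855/17363 ≈ 2.1802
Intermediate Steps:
A = 7758 (A = -8 + ((-10598 + 10752) + 7612) = -8 + (154 + 7612) = -8 + 7766 = 7758)
(-43989 - 31721)/(-42484 + A) = (-43989 - 31721)/(-42484 + 7758) = -75710/(-34726) = -75710*(-1/34726) = 37855/17363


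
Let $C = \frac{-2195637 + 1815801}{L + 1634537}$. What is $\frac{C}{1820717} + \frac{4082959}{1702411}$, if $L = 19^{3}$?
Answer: $\frac{1016832849062227766}{423973769793353921} \approx 2.3983$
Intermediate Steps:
$L = 6859$
$C = - \frac{31653}{136783}$ ($C = \frac{-2195637 + 1815801}{6859 + 1634537} = - \frac{379836}{1641396} = \left(-379836\right) \frac{1}{1641396} = - \frac{31653}{136783} \approx -0.23141$)
$\frac{C}{1820717} + \frac{4082959}{1702411} = - \frac{31653}{136783 \cdot 1820717} + \frac{4082959}{1702411} = \left(- \frac{31653}{136783}\right) \frac{1}{1820717} + 4082959 \cdot \frac{1}{1702411} = - \frac{31653}{249043133411} + \frac{4082959}{1702411} = \frac{1016832849062227766}{423973769793353921}$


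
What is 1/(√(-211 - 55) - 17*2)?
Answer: -17/711 - I*√266/1422 ≈ -0.02391 - 0.011469*I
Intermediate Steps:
1/(√(-211 - 55) - 17*2) = 1/(√(-266) - 34) = 1/(I*√266 - 34) = 1/(-34 + I*√266)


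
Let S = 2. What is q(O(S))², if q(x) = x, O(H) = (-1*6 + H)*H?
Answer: 64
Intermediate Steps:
O(H) = H*(-6 + H) (O(H) = (-6 + H)*H = H*(-6 + H))
q(O(S))² = (2*(-6 + 2))² = (2*(-4))² = (-8)² = 64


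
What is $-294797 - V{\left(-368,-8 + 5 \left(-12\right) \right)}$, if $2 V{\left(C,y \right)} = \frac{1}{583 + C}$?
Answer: $- \frac{126762711}{430} \approx -2.948 \cdot 10^{5}$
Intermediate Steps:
$V{\left(C,y \right)} = \frac{1}{2 \left(583 + C\right)}$
$-294797 - V{\left(-368,-8 + 5 \left(-12\right) \right)} = -294797 - \frac{1}{2 \left(583 - 368\right)} = -294797 - \frac{1}{2 \cdot 215} = -294797 - \frac{1}{2} \cdot \frac{1}{215} = -294797 - \frac{1}{430} = - \frac{126762711}{430}$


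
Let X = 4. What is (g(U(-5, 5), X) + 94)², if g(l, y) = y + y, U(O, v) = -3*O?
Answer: 10404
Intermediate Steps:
g(l, y) = 2*y
(g(U(-5, 5), X) + 94)² = (2*4 + 94)² = (8 + 94)² = 102² = 10404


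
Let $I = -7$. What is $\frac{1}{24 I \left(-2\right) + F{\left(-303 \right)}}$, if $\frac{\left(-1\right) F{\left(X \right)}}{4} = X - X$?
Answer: $\frac{1}{336} \approx 0.0029762$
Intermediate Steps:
$F{\left(X \right)} = 0$ ($F{\left(X \right)} = - 4 \left(X - X\right) = \left(-4\right) 0 = 0$)
$\frac{1}{24 I \left(-2\right) + F{\left(-303 \right)}} = \frac{1}{24 \left(-7\right) \left(-2\right) + 0} = \frac{1}{\left(-168\right) \left(-2\right) + 0} = \frac{1}{336 + 0} = \frac{1}{336}$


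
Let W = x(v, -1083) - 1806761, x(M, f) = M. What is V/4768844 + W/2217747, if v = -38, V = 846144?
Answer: -1684952313197/2644022368617 ≈ -0.63727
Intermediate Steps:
W = -1806799 (W = -38 - 1806761 = -1806799)
V/4768844 + W/2217747 = 846144/4768844 - 1806799/2217747 = 846144*(1/4768844) - 1806799*1/2217747 = 211536/1192211 - 1806799/2217747 = -1684952313197/2644022368617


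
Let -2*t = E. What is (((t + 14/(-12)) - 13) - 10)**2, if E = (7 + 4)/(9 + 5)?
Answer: 4255969/7056 ≈ 603.17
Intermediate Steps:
E = 11/14 ≈ 0.78571
t = -11/28 (t = -1/2*11/14 = -11/28 ≈ -0.39286)
(((t + 14/(-12)) - 13) - 10)**2 = (((-11/28 + 14/(-12)) - 13) - 10)**2 = (((-11/28 + 14*(-1/12)) - 13) - 10)**2 = (((-11/28 - 7/6) - 13) - 10)**2 = ((-131/84 - 13) - 10)**2 = (-1223/84 - 10)**2 = (-2063/84)**2 = 4255969/7056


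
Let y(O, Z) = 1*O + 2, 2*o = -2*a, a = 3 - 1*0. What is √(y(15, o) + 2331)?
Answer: 2*√587 ≈ 48.456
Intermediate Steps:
a = 3 (a = 3 + 0 = 3)
o = -3 (o = (-2*3)/2 = (½)*(-6) = -3)
y(O, Z) = 2 + O (y(O, Z) = O + 2 = 2 + O)
√(y(15, o) + 2331) = √((2 + 15) + 2331) = √(17 + 2331) = √2348 = 2*√587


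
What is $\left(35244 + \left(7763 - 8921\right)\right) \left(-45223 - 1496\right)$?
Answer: $-1592463834$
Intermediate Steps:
$\left(35244 + \left(7763 - 8921\right)\right) \left(-45223 - 1496\right) = \left(35244 - 1158\right) \left(-46719\right) = 34086 \left(-46719\right) = -1592463834$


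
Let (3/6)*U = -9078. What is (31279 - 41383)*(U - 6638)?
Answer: 250518576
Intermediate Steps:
U = -18156 (U = 2*(-9078) = -18156)
(31279 - 41383)*(U - 6638) = (31279 - 41383)*(-18156 - 6638) = -10104*(-24794) = 250518576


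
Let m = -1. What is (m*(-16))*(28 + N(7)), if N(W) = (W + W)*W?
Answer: 2016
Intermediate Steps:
N(W) = 2*W² (N(W) = (2*W)*W = 2*W²)
(m*(-16))*(28 + N(7)) = (-1*(-16))*(28 + 2*7²) = 16*(28 + 2*49) = 16*(28 + 98) = 16*126 = 2016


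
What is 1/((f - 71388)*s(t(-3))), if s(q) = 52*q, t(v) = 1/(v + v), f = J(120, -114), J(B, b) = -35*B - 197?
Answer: 3/1970410 ≈ 1.5225e-6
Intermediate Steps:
J(B, b) = -197 - 35*B
f = -4397 (f = -197 - 35*120 = -197 - 4200 = -4397)
t(v) = 1/(2*v)
1/((f - 71388)*s(t(-3))) = 1/((-4397 - 71388)*((52*((½)/(-3))))) = 1/((-75785)*((52*((½)*(-⅓))))) = -1/(75785*(52*(-⅙))) = -1/(75785*(-26/3)) = -1/75785*(-3/26) = 3/1970410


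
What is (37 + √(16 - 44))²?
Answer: 1341 + 148*I*√7 ≈ 1341.0 + 391.57*I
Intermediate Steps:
(37 + √(16 - 44))² = (37 + √(-28))² = (37 + 2*I*√7)²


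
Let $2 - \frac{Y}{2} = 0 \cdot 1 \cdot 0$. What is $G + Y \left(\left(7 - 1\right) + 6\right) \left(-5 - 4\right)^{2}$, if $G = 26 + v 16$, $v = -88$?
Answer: $2506$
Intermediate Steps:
$Y = 4$ ($Y = 4 - 2 \cdot 0 \cdot 1 \cdot 0 = 4 - 2 \cdot 0 \cdot 0 = 4 - 0 = 4 + 0 = 4$)
$G = -1382$ ($G = 26 - 1408 = -1382$)
$G + Y \left(\left(7 - 1\right) + 6\right) \left(-5 - 4\right)^{2} = -1382 + 4 \left(\left(7 - 1\right) + 6\right) \left(-5 - 4\right)^{2} = -1382 + 4 \left(6 + 6\right) \left(-9\right)^{2} = -1382 + 4 \cdot 12 \cdot 81 = -1382 + 48 \cdot 81 = -1382 + 3888 = 2506$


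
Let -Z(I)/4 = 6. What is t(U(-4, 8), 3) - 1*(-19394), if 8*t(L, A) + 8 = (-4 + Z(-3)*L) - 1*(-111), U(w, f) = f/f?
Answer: 155227/8 ≈ 19403.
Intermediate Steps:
U(w, f) = 1
Z(I) = -24 (Z(I) = -4*6 = -24)
t(L, A) = 99/8 - 3*L (t(L, A) = -1 + ((-4 - 24*L) - 1*(-111))/8 = -1 + ((-4 - 24*L) + 111)/8 = -1 + (107 - 24*L)/8 = -1 + (107/8 - 3*L) = 99/8 - 3*L)
t(U(-4, 8), 3) - 1*(-19394) = (99/8 - 3*1) - 1*(-19394) = (99/8 - 3) + 19394 = 75/8 + 19394 = 155227/8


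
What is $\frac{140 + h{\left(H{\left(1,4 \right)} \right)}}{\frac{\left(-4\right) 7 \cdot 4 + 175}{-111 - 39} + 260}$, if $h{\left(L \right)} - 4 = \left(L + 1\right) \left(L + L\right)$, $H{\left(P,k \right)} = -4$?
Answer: $\frac{8400}{12979} \approx 0.6472$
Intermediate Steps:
$h{\left(L \right)} = 4 + 2 L \left(1 + L\right)$ ($h{\left(L \right)} = 4 + \left(L + 1\right) \left(L + L\right) = 4 + \left(1 + L\right) 2 L = 4 + 2 L \left(1 + L\right)$)
$\frac{140 + h{\left(H{\left(1,4 \right)} \right)}}{\frac{\left(-4\right) 7 \cdot 4 + 175}{-111 - 39} + 260} = \frac{140 + \left(4 + 2 \left(-4\right) + 2 \left(-4\right)^{2}\right)}{\frac{\left(-4\right) 7 \cdot 4 + 175}{-111 - 39} + 260} = \frac{140 + \left(4 - 8 + 2 \cdot 16\right)}{\frac{\left(-28\right) 4 + 175}{-150} + 260} = \frac{140 + \left(4 - 8 + 32\right)}{\left(-112 + 175\right) \left(- \frac{1}{150}\right) + 260} = \frac{140 + 28}{63 \left(- \frac{1}{150}\right) + 260} = \frac{168}{- \frac{21}{50} + 260} = \frac{168}{\frac{12979}{50}} = 168 \cdot \frac{50}{12979} = \frac{8400}{12979}$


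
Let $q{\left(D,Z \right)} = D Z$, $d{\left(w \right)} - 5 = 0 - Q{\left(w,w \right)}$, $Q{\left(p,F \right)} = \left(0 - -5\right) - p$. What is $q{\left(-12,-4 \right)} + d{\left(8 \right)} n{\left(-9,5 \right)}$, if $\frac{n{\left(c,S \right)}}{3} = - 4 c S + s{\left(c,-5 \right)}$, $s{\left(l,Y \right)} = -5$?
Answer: $4248$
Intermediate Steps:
$Q{\left(p,F \right)} = 5 - p$ ($Q{\left(p,F \right)} = \left(0 + 5\right) - p = 5 - p$)
$n{\left(c,S \right)} = -15 - 12 S c$ ($n{\left(c,S \right)} = 3 \left(- 4 c S - 5\right) = 3 \left(- 4 S c - 5\right) = 3 \left(-5 - 4 S c\right) = -15 - 12 S c$)
$d{\left(w \right)} = w$ ($d{\left(w \right)} = 5 + \left(0 - \left(5 - w\right)\right) = 5 + \left(0 + \left(-5 + w\right)\right) = 5 + \left(-5 + w\right) = w$)
$q{\left(-12,-4 \right)} + d{\left(8 \right)} n{\left(-9,5 \right)} = \left(-12\right) \left(-4\right) + 8 \left(-15 - 60 \left(-9\right)\right) = 48 + 8 \left(-15 + 540\right) = 48 + 8 \cdot 525 = 48 + 4200 = 4248$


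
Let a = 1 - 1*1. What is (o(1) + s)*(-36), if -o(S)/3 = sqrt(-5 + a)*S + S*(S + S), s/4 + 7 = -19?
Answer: 3960 + 108*I*sqrt(5) ≈ 3960.0 + 241.5*I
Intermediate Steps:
a = 0 (a = 1 - 1 = 0)
s = -104 (s = -28 + 4*(-19) = -28 - 76 = -104)
o(S) = -6*S**2 - 3*I*S*sqrt(5) (o(S) = -3*(sqrt(-5 + 0)*S + S*(S + S)) = -3*(sqrt(-5)*S + S*(2*S)) = -3*((I*sqrt(5))*S + 2*S**2) = -3*(I*S*sqrt(5) + 2*S**2) = -3*(2*S**2 + I*S*sqrt(5)) = -6*S**2 - 3*I*S*sqrt(5))
(o(1) + s)*(-36) = (-3*1*(2*1 + I*sqrt(5)) - 104)*(-36) = (-3*1*(2 + I*sqrt(5)) - 104)*(-36) = ((-6 - 3*I*sqrt(5)) - 104)*(-36) = (-110 - 3*I*sqrt(5))*(-36) = 3960 + 108*I*sqrt(5)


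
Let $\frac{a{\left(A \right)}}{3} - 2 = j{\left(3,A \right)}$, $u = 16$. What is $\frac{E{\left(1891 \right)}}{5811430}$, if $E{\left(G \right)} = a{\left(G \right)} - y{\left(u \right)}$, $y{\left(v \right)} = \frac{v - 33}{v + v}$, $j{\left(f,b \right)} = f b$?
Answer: $\frac{544817}{185965760} \approx 0.0029297$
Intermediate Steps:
$j{\left(f,b \right)} = b f$
$a{\left(A \right)} = 6 + 9 A$ ($a{\left(A \right)} = 6 + 3 A 3 = 6 + 3 \cdot 3 A = 6 + 9 A$)
$y{\left(v \right)} = \frac{-33 + v}{2 v}$
$E{\left(G \right)} = \frac{209}{32} + 9 G$ ($E{\left(G \right)} = \left(6 + 9 G\right) - \frac{-33 + 16}{2 \cdot 16} = \left(6 + 9 G\right) - \frac{1}{2} \cdot \frac{1}{16} \left(-17\right) = \left(6 + 9 G\right) - - \frac{17}{32} = \left(6 + 9 G\right) + \frac{17}{32} = \frac{209}{32} + 9 G$)
$\frac{E{\left(1891 \right)}}{5811430} = \frac{\frac{209}{32} + 9 \cdot 1891}{5811430} = \left(\frac{209}{32} + 17019\right) \frac{1}{5811430} = \frac{544817}{32} \cdot \frac{1}{5811430} = \frac{544817}{185965760}$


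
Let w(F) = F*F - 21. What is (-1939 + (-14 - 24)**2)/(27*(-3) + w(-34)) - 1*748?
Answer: -788887/1054 ≈ -748.47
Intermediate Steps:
w(F) = -21 + F**2 (w(F) = F**2 - 21 = -21 + F**2)
(-1939 + (-14 - 24)**2)/(27*(-3) + w(-34)) - 1*748 = (-1939 + (-14 - 24)**2)/(27*(-3) + (-21 + (-34)**2)) - 1*748 = (-1939 + (-38)**2)/(-81 + (-21 + 1156)) - 748 = (-1939 + 1444)/(-81 + 1135) - 748 = -495/1054 - 748 = -788887/1054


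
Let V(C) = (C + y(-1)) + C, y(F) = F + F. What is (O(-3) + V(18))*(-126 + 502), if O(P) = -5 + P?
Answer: 9776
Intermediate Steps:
y(F) = 2*F
V(C) = -2 + 2*C (V(C) = (C + 2*(-1)) + C = (C - 2) + C = (-2 + C) + C = -2 + 2*C)
(O(-3) + V(18))*(-126 + 502) = ((-5 - 3) + (-2 + 2*18))*(-126 + 502) = (-8 + (-2 + 36))*376 = (-8 + 34)*376 = 26*376 = 9776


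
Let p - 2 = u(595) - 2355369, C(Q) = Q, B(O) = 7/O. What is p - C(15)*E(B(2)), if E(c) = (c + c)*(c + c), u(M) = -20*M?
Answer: -2368002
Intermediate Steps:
E(c) = 4*c² (E(c) = (2*c)*(2*c) = 4*c²)
p = -2367267 (p = 2 + (-20*595 - 2355369) = 2 + (-11900 - 2355369) = 2 - 2367269 = -2367267)
p - C(15)*E(B(2)) = -2367267 - 15*4*(7/2)² = -2367267 - 15*4*(49/4) = -2367267 - 15*49 = -2367267 - 1*735 = -2367267 - 735 = -2368002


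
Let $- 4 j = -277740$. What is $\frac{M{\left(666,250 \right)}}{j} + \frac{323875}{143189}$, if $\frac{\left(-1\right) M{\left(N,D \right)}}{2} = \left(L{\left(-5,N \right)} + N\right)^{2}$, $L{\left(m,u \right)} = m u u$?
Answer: $- \frac{156413121786826207}{1104703135} \approx -1.4159 \cdot 10^{8}$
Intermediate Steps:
$j = 69435$ ($j = \left(- \frac{1}{4}\right) \left(-277740\right) = 69435$)
$L{\left(m,u \right)} = m u^{2}$
$M{\left(N,D \right)} = - 2 \left(N - 5 N^{2}\right)^{2}$ ($M{\left(N,D \right)} = - 2 \left(- 5 N^{2} + N\right)^{2} = - 2 \left(N - 5 N^{2}\right)^{2}$)
$\frac{M{\left(666,250 \right)}}{j} + \frac{323875}{143189} = \frac{\left(-2\right) 666^{2} \left(-1 + 5 \cdot 666\right)^{2}}{69435} + \frac{323875}{143189} = \left(-2\right) 443556 \left(-1 + 3330\right)^{2} \cdot \frac{1}{69435} + 323875 \cdot \frac{1}{143189} = \left(-2\right) 443556 \cdot 3329^{2} \cdot \frac{1}{69435} + \frac{323875}{143189} = \left(-2\right) 443556 \cdot 11082241 \cdot \frac{1}{69435} + \frac{323875}{143189} = \left(-9831188977992\right) \frac{1}{69435} + \frac{323875}{143189} = - \frac{1092354330888}{7715} + \frac{323875}{143189} = - \frac{156413121786826207}{1104703135}$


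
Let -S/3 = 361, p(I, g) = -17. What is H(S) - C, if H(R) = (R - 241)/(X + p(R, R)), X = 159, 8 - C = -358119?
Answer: -25427679/71 ≈ -3.5814e+5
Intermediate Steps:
C = 358127 (C = 8 - 1*(-358119) = 8 + 358119 = 358127)
S = -1083 (S = -3*361 = -1083)
H(R) = -241/142 + R/142 (H(R) = (R - 241)/(159 - 17) = (-241 + R)/142 = (-241 + R)*(1/142) = -241/142 + R/142)
H(S) - C = (-241/142 + (1/142)*(-1083)) - 1*358127 = (-241/142 - 1083/142) - 358127 = -662/71 - 358127 = -25427679/71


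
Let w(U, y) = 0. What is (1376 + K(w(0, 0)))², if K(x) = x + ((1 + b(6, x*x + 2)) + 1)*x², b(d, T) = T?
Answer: 1893376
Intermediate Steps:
K(x) = x + x²*(4 + x²) (K(x) = x + ((1 + (x*x + 2)) + 1)*x² = x + ((1 + (x² + 2)) + 1)*x² = x + ((1 + (2 + x²)) + 1)*x² = x + ((3 + x²) + 1)*x² = x + (4 + x²)*x² = x + x²*(4 + x²))
(1376 + K(w(0, 0)))² = (1376 + 0*(1 + 0³ + 4*0))² = (1376 + 0*(1 + 0 + 0))² = (1376 + 0*1)² = (1376 + 0)² = 1376² = 1893376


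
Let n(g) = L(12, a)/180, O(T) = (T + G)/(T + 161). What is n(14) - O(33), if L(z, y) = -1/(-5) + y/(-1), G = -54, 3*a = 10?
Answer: 23791/261900 ≈ 0.090840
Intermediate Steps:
a = 10/3 (a = (1/3)*10 = 10/3 ≈ 3.3333)
L(z, y) = 1/5 - y (L(z, y) = -1*(-1/5) + y*(-1) = 1/5 - y)
O(T) = (-54 + T)/(161 + T) (O(T) = (T - 54)/(T + 161) = (-54 + T)/(161 + T))
n(g) = -47/2700 (n(g) = (1/5 - 1*10/3)/180 = (1/5 - 10/3)*(1/180) = -47/15*1/180 = -47/2700)
n(14) - O(33) = -47/2700 - (-54 + 33)/(161 + 33) = -47/2700 - (-21)/194 = -47/2700 - 1*(-21/194) = -47/2700 + 21/194 = 23791/261900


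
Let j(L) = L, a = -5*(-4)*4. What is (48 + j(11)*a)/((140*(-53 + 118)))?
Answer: 232/2275 ≈ 0.10198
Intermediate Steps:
a = 80 (a = 20*4 = 80)
(48 + j(11)*a)/((140*(-53 + 118))) = (48 + 11*80)/((140*(-53 + 118))) = (48 + 880)/((140*65)) = 928/9100 = 928*(1/9100) = 232/2275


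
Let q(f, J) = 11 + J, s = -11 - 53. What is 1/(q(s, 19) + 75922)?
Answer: 1/75952 ≈ 1.3166e-5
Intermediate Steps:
s = -64
1/(q(s, 19) + 75922) = 1/((11 + 19) + 75922) = 1/(30 + 75922) = 1/75952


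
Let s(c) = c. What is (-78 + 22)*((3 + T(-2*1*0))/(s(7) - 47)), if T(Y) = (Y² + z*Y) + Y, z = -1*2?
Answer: 21/5 ≈ 4.2000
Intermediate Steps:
z = -2
T(Y) = Y² - Y (T(Y) = (Y² - 2*Y) + Y = Y² - Y)
(-78 + 22)*((3 + T(-2*1*0))/(s(7) - 47)) = (-78 + 22)*((3 + (-2*1*0)*(-1 - 2*1*0))/(7 - 47)) = -56*(3 + (-2*0)*(-1 - 2*0))/(-40) = -56*(3 + 0*(-1 + 0))*(-1)/40 = -56*(3 + 0*(-1))*(-1)/40 = -56*(3 + 0)*(-1)/40 = -168*(-1)/40 = -56*(-3/40) = 21/5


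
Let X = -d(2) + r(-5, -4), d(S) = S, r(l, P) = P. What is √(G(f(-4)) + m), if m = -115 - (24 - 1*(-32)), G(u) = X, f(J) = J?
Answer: I*√177 ≈ 13.304*I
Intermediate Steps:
X = -6 (X = -1*2 - 4 = -2 - 4 = -6)
G(u) = -6
m = -171 (m = -115 - (24 + 32) = -115 - 1*56 = -115 - 56 = -171)
√(G(f(-4)) + m) = √(-6 - 171) = √(-177) = I*√177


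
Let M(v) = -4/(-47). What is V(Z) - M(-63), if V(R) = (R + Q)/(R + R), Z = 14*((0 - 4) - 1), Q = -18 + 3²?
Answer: 3153/6580 ≈ 0.47918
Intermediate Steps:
Q = -9 (Q = -18 + 9 = -9)
Z = -70 (Z = 14*(-4 - 1) = 14*(-5) = -70)
M(v) = 4/47 (M(v) = -4*(-1/47) = 4/47)
V(R) = (-9 + R)/(2*R) (V(R) = (R - 9)/(R + R) = (-9 + R)/((2*R)) = (-9 + R)*(1/(2*R)) = (-9 + R)/(2*R))
V(Z) - M(-63) = (½)*(-9 - 70)/(-70) - 1*4/47 = (½)*(-1/70)*(-79) - 4/47 = 79/140 - 4/47 = 3153/6580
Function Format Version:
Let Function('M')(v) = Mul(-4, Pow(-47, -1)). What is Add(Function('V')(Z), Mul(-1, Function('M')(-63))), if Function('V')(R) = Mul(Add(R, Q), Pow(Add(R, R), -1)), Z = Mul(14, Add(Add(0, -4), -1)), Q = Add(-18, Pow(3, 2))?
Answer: Rational(3153, 6580) ≈ 0.47918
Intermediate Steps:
Q = -9 (Q = Add(-18, 9) = -9)
Z = -70 (Z = Mul(14, Add(-4, -1)) = Mul(14, -5) = -70)
Function('M')(v) = Rational(4, 47) (Function('M')(v) = Mul(-4, Rational(-1, 47)) = Rational(4, 47))
Function('V')(R) = Mul(Rational(1, 2), Pow(R, -1), Add(-9, R)) (Function('V')(R) = Mul(Add(R, -9), Pow(Add(R, R), -1)) = Mul(Add(-9, R), Pow(Mul(2, R), -1)) = Mul(Add(-9, R), Mul(Rational(1, 2), Pow(R, -1))) = Mul(Rational(1, 2), Pow(R, -1), Add(-9, R)))
Add(Function('V')(Z), Mul(-1, Function('M')(-63))) = Add(Mul(Rational(1, 2), Pow(-70, -1), Add(-9, -70)), Mul(-1, Rational(4, 47))) = Add(Mul(Rational(1, 2), Rational(-1, 70), -79), Rational(-4, 47)) = Add(Rational(79, 140), Rational(-4, 47)) = Rational(3153, 6580)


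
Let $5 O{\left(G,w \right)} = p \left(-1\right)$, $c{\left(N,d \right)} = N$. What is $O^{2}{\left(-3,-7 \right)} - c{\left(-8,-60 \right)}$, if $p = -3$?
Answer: $\frac{209}{25} \approx 8.36$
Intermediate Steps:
$O{\left(G,w \right)} = \frac{3}{5}$ ($O{\left(G,w \right)} = \frac{\left(-3\right) \left(-1\right)}{5} = \frac{1}{5} \cdot 3 = \frac{3}{5}$)
$O^{2}{\left(-3,-7 \right)} - c{\left(-8,-60 \right)} = \left(\frac{3}{5}\right)^{2} - -8 = \frac{9}{25} + 8 = \frac{209}{25}$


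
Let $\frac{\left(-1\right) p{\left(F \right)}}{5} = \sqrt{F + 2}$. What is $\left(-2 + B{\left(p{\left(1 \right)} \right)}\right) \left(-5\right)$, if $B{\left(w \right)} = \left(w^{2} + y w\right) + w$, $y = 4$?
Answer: $-365 + 125 \sqrt{3} \approx -148.49$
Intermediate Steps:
$p{\left(F \right)} = - 5 \sqrt{2 + F}$ ($p{\left(F \right)} = - 5 \sqrt{F + 2} = - 5 \sqrt{2 + F}$)
$B{\left(w \right)} = w^{2} + 5 w$ ($B{\left(w \right)} = \left(w^{2} + 4 w\right) + w = w^{2} + 5 w$)
$\left(-2 + B{\left(p{\left(1 \right)} \right)}\right) \left(-5\right) = \left(-2 + - 5 \sqrt{2 + 1} \left(5 - 5 \sqrt{2 + 1}\right)\right) \left(-5\right) = \left(-2 + - 5 \sqrt{3} \left(5 - 5 \sqrt{3}\right)\right) \left(-5\right) = \left(-2 - 5 \sqrt{3} \left(5 - 5 \sqrt{3}\right)\right) \left(-5\right) = 10 + 25 \sqrt{3} \left(5 - 5 \sqrt{3}\right)$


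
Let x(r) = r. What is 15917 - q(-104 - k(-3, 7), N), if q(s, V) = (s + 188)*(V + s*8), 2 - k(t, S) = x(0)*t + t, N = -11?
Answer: 85674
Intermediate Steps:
k(t, S) = 2 - t (k(t, S) = 2 - (0*t + t) = 2 - (0 + t) = 2 - t)
q(s, V) = (188 + s)*(V + 8*s)
15917 - q(-104 - k(-3, 7), N) = 15917 - (8*(-104 - (2 - 1*(-3)))² + 188*(-11) + 1504*(-104 - (2 - 1*(-3))) - 11*(-104 - (2 - 1*(-3)))) = 15917 - (8*(-104 - (2 + 3))² - 2068 + 1504*(-104 - (2 + 3)) - 11*(-104 - (2 + 3))) = 15917 - (8*(-104 - 1*5)² - 2068 + 1504*(-104 - 1*5) - 11*(-104 - 1*5)) = 15917 - (8*(-104 - 5)² - 2068 + 1504*(-104 - 5) - 11*(-104 - 5)) = 15917 - (8*(-109)² - 2068 + 1504*(-109) - 11*(-109)) = 15917 - (8*11881 - 2068 - 163936 + 1199) = 15917 - (95048 - 2068 - 163936 + 1199) = 15917 - 1*(-69757) = 15917 + 69757 = 85674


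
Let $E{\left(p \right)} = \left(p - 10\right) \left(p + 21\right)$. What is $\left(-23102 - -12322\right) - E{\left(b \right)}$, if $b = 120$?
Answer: $-26290$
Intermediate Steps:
$E{\left(p \right)} = \left(-10 + p\right) \left(21 + p\right)$
$\left(-23102 - -12322\right) - E{\left(b \right)} = \left(-23102 - -12322\right) - \left(-210 + 120^{2} + 11 \cdot 120\right) = \left(-23102 + 12322\right) - \left(-210 + 14400 + 1320\right) = -10780 - 15510 = -26290$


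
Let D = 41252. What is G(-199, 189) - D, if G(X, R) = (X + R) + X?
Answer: -41461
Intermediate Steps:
G(X, R) = R + 2*X (G(X, R) = (R + X) + X = R + 2*X)
G(-199, 189) - D = (189 + 2*(-199)) - 1*41252 = (189 - 398) - 41252 = -209 - 41252 = -41461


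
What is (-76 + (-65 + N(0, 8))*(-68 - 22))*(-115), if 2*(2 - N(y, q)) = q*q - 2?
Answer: -964160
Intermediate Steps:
N(y, q) = 3 - q²/2 (N(y, q) = 2 - (q*q - 2)/2 = 2 - (q² - 2)/2 = 2 - (-2 + q²)/2 = 2 + (1 - q²/2) = 3 - q²/2)
(-76 + (-65 + N(0, 8))*(-68 - 22))*(-115) = (-76 + (-65 + (3 - ½*8²))*(-68 - 22))*(-115) = (-76 + (-65 + (3 - ½*64))*(-90))*(-115) = (-76 + (-65 + (3 - 32))*(-90))*(-115) = (-76 + (-65 - 29)*(-90))*(-115) = (-76 - 94*(-90))*(-115) = (-76 + 8460)*(-115) = 8384*(-115) = -964160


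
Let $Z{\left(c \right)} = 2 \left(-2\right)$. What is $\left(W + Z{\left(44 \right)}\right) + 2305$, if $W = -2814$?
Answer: $-513$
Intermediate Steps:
$Z{\left(c \right)} = -4$
$\left(W + Z{\left(44 \right)}\right) + 2305 = \left(-2814 - 4\right) + 2305 = -2818 + 2305 = -513$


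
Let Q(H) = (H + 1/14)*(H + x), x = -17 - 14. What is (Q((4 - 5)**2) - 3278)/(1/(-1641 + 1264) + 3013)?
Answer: -8735467/7951300 ≈ -1.0986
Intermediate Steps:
x = -31
Q(H) = (-31 + H)*(1/14 + H) (Q(H) = (H + 1/14)*(H - 31) = (H + 1/14)*(-31 + H) = (1/14 + H)*(-31 + H) = (-31 + H)*(1/14 + H))
(Q((4 - 5)**2) - 3278)/(1/(-1641 + 1264) + 3013) = ((-31/14 + ((4 - 5)**2)**2 - 433*(4 - 5)**2/14) - 3278)/(1/(-1641 + 1264) + 3013) = ((-31/14 + ((-1)**2)**2 - 433/14*(-1)**2) - 3278)/(1/(-377) + 3013) = ((-31/14 + 1**2 - 433/14*1) - 3278)/(-1/377 + 3013) = ((-31/14 + 1 - 433/14) - 3278)/(1135900/377) = (-225/7 - 3278)*(377/1135900) = -23171/7*377/1135900 = -8735467/7951300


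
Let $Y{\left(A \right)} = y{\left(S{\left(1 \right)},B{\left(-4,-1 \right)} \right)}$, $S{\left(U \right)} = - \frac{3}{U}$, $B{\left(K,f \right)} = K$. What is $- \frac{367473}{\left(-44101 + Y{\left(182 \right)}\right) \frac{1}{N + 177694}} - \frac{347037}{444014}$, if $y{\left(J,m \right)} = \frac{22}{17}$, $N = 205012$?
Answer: $\frac{1061539563137141529}{332875075730} \approx 3.189 \cdot 10^{6}$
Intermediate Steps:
$y{\left(J,m \right)} = \frac{22}{17}$ ($y{\left(J,m \right)} = 22 \cdot \frac{1}{17} = \frac{22}{17}$)
$Y{\left(A \right)} = \frac{22}{17}$
$- \frac{367473}{\left(-44101 + Y{\left(182 \right)}\right) \frac{1}{N + 177694}} - \frac{347037}{444014} = - \frac{367473}{\left(-44101 + \frac{22}{17}\right) \frac{1}{205012 + 177694}} - \frac{347037}{444014} = - \frac{367473}{\left(- \frac{749695}{17}\right) \frac{1}{382706}} - \frac{347037}{444014} = - \frac{367473}{- \frac{749695}{6506002}} - \frac{347037}{444014} = \left(-367473\right) \left(- \frac{6506002}{749695}\right) - \frac{347037}{444014} = \frac{2390780072946}{749695} - \frac{347037}{444014} = \frac{1061539563137141529}{332875075730}$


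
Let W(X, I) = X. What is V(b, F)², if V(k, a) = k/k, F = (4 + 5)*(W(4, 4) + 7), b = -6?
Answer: 1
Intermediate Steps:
F = 99 (F = (4 + 5)*(4 + 7) = 9*11 = 99)
V(k, a) = 1
V(b, F)² = 1² = 1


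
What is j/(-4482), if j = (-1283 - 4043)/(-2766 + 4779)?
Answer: 2663/4511133 ≈ 0.00059032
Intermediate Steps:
j = -5326/2013 ≈ -2.6458
j/(-4482) = -5326/2013/(-4482) = -5326/2013*(-1/4482) = 2663/4511133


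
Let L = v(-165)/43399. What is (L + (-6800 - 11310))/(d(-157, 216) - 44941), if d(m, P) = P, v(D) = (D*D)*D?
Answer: 158089603/388204055 ≈ 0.40723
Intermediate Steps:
v(D) = D**3 (v(D) = D**2*D = D**3)
L = -4492125/43399 (L = (-165)**3/43399 = -4492125*1/43399 = -4492125/43399 ≈ -103.51)
(L + (-6800 - 11310))/(d(-157, 216) - 44941) = (-4492125/43399 + (-6800 - 11310))/(216 - 44941) = (-4492125/43399 - 18110)/(-44725) = -790448015/43399*(-1/44725) = 158089603/388204055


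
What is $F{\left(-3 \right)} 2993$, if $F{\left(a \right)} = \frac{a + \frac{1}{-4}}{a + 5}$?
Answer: $- \frac{38909}{8} \approx -4863.6$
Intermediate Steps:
$F{\left(a \right)} = \frac{- \frac{1}{4} + a}{5 + a}$ ($F{\left(a \right)} = \frac{a - \frac{1}{4}}{5 + a} = \frac{- \frac{1}{4} + a}{5 + a}$)
$F{\left(-3 \right)} 2993 = \frac{- \frac{1}{4} - 3}{5 - 3} \cdot 2993 = \frac{1}{2} \left(- \frac{13}{4}\right) 2993 = \left(- \frac{13}{8}\right) 2993 = - \frac{38909}{8}$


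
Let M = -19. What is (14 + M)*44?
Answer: -220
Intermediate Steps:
(14 + M)*44 = (14 - 19)*44 = -5*44 = -220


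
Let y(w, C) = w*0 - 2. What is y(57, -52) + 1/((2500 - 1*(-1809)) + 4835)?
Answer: -18287/9144 ≈ -1.9999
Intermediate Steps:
y(w, C) = -2 (y(w, C) = 0 - 2 = -2)
y(57, -52) + 1/((2500 - 1*(-1809)) + 4835) = -2 + 1/((2500 - 1*(-1809)) + 4835) = -2 + 1/((2500 + 1809) + 4835) = -2 + 1/(4309 + 4835) = -2 + 1/9144 = -18287/9144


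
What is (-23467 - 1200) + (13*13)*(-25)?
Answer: -28892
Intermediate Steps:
(-23467 - 1200) + (13*13)*(-25) = -24667 + 169*(-25) = -24667 - 4225 = -28892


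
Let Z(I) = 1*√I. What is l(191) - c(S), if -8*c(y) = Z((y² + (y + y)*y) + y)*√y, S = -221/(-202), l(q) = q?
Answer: 191 + 221*√174730/326432 ≈ 191.28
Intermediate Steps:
Z(I) = √I
S = 221/202 (S = -221*(-1/202) = 221/202 ≈ 1.0941)
c(y) = -√y*√(y + 3*y²)/8 (c(y) = -√((y² + (y + y)*y) + y)*√y/8 = -√((y² + (2*y)*y) + y)*√y/8 = -√((y² + 2*y²) + y)*√y/8 = -√(3*y² + y)*√y/8 = -√(y + 3*y²)*√y/8 = -√y*√(y + 3*y²)/8)
l(191) - c(S) = 191 - (-1)*√(221/202)*√(221*(1 + 3*(221/202))/202)/8 = 191 - (-1)*√44642/202*√(221*(1 + 663/202)/202)/8 = 191 - (-1)*√44642/202*√((221/202)*(865/202))/8 = 191 - (-1)*√44642/202*√(191165/40804)/8 = 191 - (-1)*√44642/202*√191165/202/8 = 191 - (-221)*√174730/326432 = 191 + 221*√174730/326432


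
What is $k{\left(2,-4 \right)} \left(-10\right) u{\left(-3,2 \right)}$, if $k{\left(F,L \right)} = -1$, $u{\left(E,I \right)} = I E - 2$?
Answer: $-80$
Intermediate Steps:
$u{\left(E,I \right)} = -2 + E I$ ($u{\left(E,I \right)} = E I - 2 = -2 + E I$)
$k{\left(2,-4 \right)} \left(-10\right) u{\left(-3,2 \right)} = \left(-1\right) \left(-10\right) \left(-2 - 6\right) = 10 \left(-2 - 6\right) = 10 \left(-8\right) = -80$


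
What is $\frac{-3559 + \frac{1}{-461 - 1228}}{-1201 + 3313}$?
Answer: $- \frac{375697}{222948} \approx -1.6851$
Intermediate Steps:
$\frac{-3559 + \frac{1}{-461 - 1228}}{-1201 + 3313} = \frac{-3559 + \frac{1}{-1689}}{2112} = \left(-3559 - \frac{1}{1689}\right) \frac{1}{2112} = \left(- \frac{6011152}{1689}\right) \frac{1}{2112} = - \frac{375697}{222948}$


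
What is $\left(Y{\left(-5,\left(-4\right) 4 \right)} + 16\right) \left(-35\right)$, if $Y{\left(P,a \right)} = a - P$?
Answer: $-175$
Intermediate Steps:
$\left(Y{\left(-5,\left(-4\right) 4 \right)} + 16\right) \left(-35\right) = \left(\left(\left(-4\right) 4 - -5\right) + 16\right) \left(-35\right) = \left(\left(-16 + 5\right) + 16\right) \left(-35\right) = \left(-11 + 16\right) \left(-35\right) = 5 \left(-35\right) = -175$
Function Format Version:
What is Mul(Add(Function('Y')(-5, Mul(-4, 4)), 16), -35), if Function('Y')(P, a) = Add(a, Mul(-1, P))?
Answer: -175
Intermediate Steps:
Mul(Add(Function('Y')(-5, Mul(-4, 4)), 16), -35) = Mul(Add(Add(Mul(-4, 4), Mul(-1, -5)), 16), -35) = Mul(Add(Add(-16, 5), 16), -35) = Mul(Add(-11, 16), -35) = Mul(5, -35) = -175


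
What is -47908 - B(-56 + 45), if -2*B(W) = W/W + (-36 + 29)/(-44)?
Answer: -4215853/88 ≈ -47907.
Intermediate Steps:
B(W) = -51/88 (B(W) = -(W/W + (-36 + 29)/(-44))/2 = -(1 - 7*(-1/44))/2 = -(1 + 7/44)/2 = -½*51/44 = -51/88)
-47908 - B(-56 + 45) = -47908 - 1*(-51/88) = -47908 + 51/88 = -4215853/88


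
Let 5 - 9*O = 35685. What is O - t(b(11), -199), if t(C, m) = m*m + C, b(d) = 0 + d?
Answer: -392188/9 ≈ -43576.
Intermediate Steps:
b(d) = d
t(C, m) = C + m**2 (t(C, m) = m**2 + C = C + m**2)
O = -35680/9 (O = 5/9 - 1/9*35685 = 5/9 - 3965 = -35680/9 ≈ -3964.4)
O - t(b(11), -199) = -35680/9 - (11 + (-199)**2) = -35680/9 - (11 + 39601) = -35680/9 - 1*39612 = -35680/9 - 39612 = -392188/9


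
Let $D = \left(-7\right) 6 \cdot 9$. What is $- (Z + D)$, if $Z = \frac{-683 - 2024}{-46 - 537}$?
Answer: $\frac{217667}{583} \approx 373.36$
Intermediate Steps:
$D = -378$ ($D = \left(-42\right) 9 = -378$)
$Z = \frac{2707}{583}$ ($Z = - \frac{2707}{-583} = \left(-2707\right) \left(- \frac{1}{583}\right) = \frac{2707}{583} \approx 4.6432$)
$- (Z + D) = - (\frac{2707}{583} - 378) = \left(-1\right) \left(- \frac{217667}{583}\right) = \frac{217667}{583}$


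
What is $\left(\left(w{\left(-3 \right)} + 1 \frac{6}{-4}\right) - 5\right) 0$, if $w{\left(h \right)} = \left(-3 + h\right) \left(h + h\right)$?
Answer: $0$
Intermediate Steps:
$w{\left(h \right)} = 2 h \left(-3 + h\right)$ ($w{\left(h \right)} = \left(-3 + h\right) 2 h = 2 h \left(-3 + h\right)$)
$\left(\left(w{\left(-3 \right)} + 1 \frac{6}{-4}\right) - 5\right) 0 = \left(\left(2 \left(-3\right) \left(-3 - 3\right) + 1 \frac{6}{-4}\right) - 5\right) 0 = \left(\left(2 \left(-3\right) \left(-6\right) + 1 \cdot 6 \left(- \frac{1}{4}\right)\right) - 5\right) 0 = \left(\left(36 + 1 \left(- \frac{3}{2}\right)\right) - 5\right) 0 = \left(\left(36 - \frac{3}{2}\right) - 5\right) 0 = \left(\frac{69}{2} - 5\right) 0 = \frac{59}{2} \cdot 0 = 0$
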